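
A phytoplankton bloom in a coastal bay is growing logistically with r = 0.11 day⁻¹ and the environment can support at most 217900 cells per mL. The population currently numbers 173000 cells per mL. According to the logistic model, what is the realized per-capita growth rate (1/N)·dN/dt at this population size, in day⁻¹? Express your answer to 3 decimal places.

(1/N)·dN/dt = r(1 − N/K) = 0.11 × (1 − 173000/217900).
= 0.11 × 0.20606 = 0.022666.

0.023 per day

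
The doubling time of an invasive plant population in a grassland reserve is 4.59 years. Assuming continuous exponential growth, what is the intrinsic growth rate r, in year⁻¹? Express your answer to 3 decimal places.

r = ln(2)/t_d = 0.6931/4.59 = 0.15101.

0.151 per year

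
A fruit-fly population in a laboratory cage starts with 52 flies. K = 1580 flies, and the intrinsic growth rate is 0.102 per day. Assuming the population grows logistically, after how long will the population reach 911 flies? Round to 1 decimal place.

36.2 days

A = (K − N₀)/N₀ = (1580 − 52)/52 = 29.385.
Solve 1580/(1 + 29.385·e^(−0.102t)) = 911: 1 + 29.385·e^(−0.102t) = 1.7344, so e^(−0.102t) = 0.0249912.
−0.102·t = ln(0.0249912) = -3.6892, so t = 3.6892/0.102 = 36.169.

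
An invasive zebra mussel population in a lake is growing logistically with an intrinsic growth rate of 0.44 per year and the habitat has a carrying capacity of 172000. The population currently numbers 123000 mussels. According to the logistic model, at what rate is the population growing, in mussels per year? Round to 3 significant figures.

15400 mussels per year

dN/dt = rN(1 − N/K) = 0.44 × 123000 × (1 − 123000/172000).
1 − 123000/172000 = 0.28488; dN/dt = 0.44 × 123000 × 0.28488 = 15418.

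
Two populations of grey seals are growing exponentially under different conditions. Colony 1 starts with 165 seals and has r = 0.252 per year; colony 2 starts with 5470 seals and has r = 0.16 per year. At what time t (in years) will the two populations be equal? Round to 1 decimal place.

38.1 years

Set 165·e^(0.252t) = 5470·e^(0.16t).
e^((0.252 − 0.16)t) = 5470/165 → e^(0.092·t) = 33.152.
0.092·t = ln(33.152) = 3.5011, so t = 3.5011/0.092 = 38.055.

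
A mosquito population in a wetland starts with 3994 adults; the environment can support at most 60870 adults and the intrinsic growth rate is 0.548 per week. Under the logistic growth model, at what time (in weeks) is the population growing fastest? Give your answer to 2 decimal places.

Logistic growth is fastest at N = K/2 = 30435.
A = (K − N₀)/N₀ = 14.24. Set K/(1 + A·e^(−rt)) = K/2 → A·e^(−rt) = 1.
e^(−0.548t) = 1/14.24 = 0.0702229, so t = ln(14.24)/0.548 = 2.6561/0.548 = 4.8469.

4.85 weeks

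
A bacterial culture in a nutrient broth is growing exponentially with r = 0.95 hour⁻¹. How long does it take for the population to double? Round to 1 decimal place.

0.7 hours

Doubling time t_d = ln(2)/r = 0.6931/0.95 = 0.72963.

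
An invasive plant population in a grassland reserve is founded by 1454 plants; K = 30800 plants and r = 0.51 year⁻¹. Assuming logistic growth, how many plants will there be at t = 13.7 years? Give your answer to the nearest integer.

A = (K − N₀)/N₀ = (30800 − 1454)/1454 = 20.183.
N(t) = K/(1 + A·e^(−rt)) = 30800/(1 + 20.183×e^(−0.51×13.7)).
e^(−6.987) = 0.00092381; denominator = 1 + 20.183×0.00092381 = 1.0186.
N = 30800/1.0186 = 30236.2.

30236 plants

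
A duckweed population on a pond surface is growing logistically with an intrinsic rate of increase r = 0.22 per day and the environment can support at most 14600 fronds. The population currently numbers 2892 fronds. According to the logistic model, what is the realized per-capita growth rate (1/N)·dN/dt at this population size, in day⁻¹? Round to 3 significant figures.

0.176 per day

(1/N)·dN/dt = r(1 − N/K) = 0.22 × (1 − 2892/14600).
= 0.22 × 0.80192 = 0.17642.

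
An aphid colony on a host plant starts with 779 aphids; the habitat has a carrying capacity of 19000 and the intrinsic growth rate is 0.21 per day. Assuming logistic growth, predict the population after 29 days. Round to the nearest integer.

18044 aphids

A = (K − N₀)/N₀ = (19000 − 779)/779 = 23.39.
N(t) = K/(1 + A·e^(−rt)) = 19000/(1 + 23.39×e^(−0.21×29)).
e^(−6.09) = 0.0022654; denominator = 1 + 23.39×0.0022654 = 1.053.
N = 19000/1.053 = 18043.9.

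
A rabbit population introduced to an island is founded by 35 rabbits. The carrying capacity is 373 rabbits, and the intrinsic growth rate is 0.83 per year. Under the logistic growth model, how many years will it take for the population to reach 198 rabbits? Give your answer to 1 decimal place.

2.9 years

A = (K − N₀)/N₀ = (373 − 35)/35 = 9.6571.
Solve 373/(1 + 9.6571·e^(−0.83t)) = 198: 1 + 9.6571·e^(−0.83t) = 1.8838, so e^(−0.83t) = 0.0915217.
−0.83·t = ln(0.0915217) = -2.3912, so t = 2.3912/0.83 = 2.8809.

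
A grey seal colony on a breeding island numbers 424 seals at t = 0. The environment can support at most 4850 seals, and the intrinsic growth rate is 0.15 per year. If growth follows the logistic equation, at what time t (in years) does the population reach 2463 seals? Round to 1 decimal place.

15.8 years

A = (K − N₀)/N₀ = (4850 − 424)/424 = 10.439.
Solve 4850/(1 + 10.439·e^(−0.15t)) = 2463: 1 + 10.439·e^(−0.15t) = 1.9691, so e^(−0.15t) = 0.0928416.
−0.15·t = ln(0.0928416) = -2.3769, so t = 2.3769/0.15 = 15.846.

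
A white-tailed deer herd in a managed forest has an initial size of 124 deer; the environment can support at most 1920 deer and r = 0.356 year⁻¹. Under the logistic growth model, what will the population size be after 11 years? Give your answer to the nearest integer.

1490 deer

A = (K − N₀)/N₀ = (1920 − 124)/124 = 14.484.
N(t) = K/(1 + A·e^(−rt)) = 1920/(1 + 14.484×e^(−0.356×11)).
e^(−3.916) = 0.019921; denominator = 1 + 14.484×0.019921 = 1.2885.
N = 1920/1.2885 = 1490.07.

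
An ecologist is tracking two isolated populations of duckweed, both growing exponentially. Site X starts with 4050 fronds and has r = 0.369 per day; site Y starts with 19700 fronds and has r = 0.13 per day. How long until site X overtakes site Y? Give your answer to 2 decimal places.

Set 4050·e^(0.369t) = 19700·e^(0.13t).
e^((0.369 − 0.13)t) = 19700/4050 → e^(0.239·t) = 4.8642.
0.239·t = ln(4.8642) = 1.5819, so t = 1.5819/0.239 = 6.6188.

6.62 days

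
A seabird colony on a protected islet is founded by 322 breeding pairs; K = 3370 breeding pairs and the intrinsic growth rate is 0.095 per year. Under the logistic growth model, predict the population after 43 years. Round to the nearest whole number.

A = (K − N₀)/N₀ = (3370 − 322)/322 = 9.4658.
N(t) = K/(1 + A·e^(−rt)) = 3370/(1 + 9.4658×e^(−0.095×43)).
e^(−4.085) = 0.016823; denominator = 1 + 9.4658×0.016823 = 1.1592.
N = 3370/1.1592 = 2907.06.

2907 breeding pairs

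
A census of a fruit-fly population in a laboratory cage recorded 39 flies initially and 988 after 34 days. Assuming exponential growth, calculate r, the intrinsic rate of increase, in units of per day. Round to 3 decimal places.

0.095 per day

From N(t) = N₀·e^(rt): e^(r·34) = 988/39 = 25.333.
r·34 = ln(25.333) = 3.2321, so r = 3.2321/34 = 0.095062.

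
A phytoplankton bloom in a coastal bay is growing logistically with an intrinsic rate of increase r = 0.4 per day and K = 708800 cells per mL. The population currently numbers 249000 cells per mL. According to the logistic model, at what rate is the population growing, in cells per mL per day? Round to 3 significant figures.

64600 cells per mL per day

dN/dt = rN(1 − N/K) = 0.4 × 249000 × (1 − 249000/708800).
1 − 249000/708800 = 0.6487; dN/dt = 0.4 × 249000 × 0.6487 = 64611.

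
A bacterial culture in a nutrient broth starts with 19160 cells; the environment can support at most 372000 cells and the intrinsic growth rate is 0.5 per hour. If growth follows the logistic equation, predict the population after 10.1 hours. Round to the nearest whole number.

332728 cells

A = (K − N₀)/N₀ = (372000 − 19160)/19160 = 18.415.
N(t) = K/(1 + A·e^(−rt)) = 372000/(1 + 18.415×e^(−0.5×10.1)).
e^(−5.05) = 0.0064093; denominator = 1 + 18.415×0.0064093 = 1.118.
N = 372000/1.118 = 332728.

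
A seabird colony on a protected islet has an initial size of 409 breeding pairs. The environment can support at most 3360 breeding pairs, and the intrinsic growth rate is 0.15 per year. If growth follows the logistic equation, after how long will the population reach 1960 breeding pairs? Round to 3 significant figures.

15.4 years

A = (K − N₀)/N₀ = (3360 − 409)/409 = 7.2152.
Solve 3360/(1 + 7.2152·e^(−0.15t)) = 1960: 1 + 7.2152·e^(−0.15t) = 1.7143, so e^(−0.15t) = 0.0989979.
−0.15·t = ln(0.0989979) = -2.3127, so t = 2.3127/0.15 = 15.418.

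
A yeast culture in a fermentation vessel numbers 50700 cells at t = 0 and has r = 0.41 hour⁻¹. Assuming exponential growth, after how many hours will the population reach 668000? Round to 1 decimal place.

6.3 hours

Set N₀·e^(rt) = 668000: e^(0.41·t) = 668000/50700 = 13.176.
0.41·t = ln(13.176) = 2.5784, so t = 2.5784/0.41 = 6.2887.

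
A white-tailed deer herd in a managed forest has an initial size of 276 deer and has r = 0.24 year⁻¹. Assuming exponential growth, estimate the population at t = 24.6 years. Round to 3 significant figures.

N(t) = N₀·e^(rt) = 276 × e^(0.24×24.6) = 276 × e^5.904.
e^5.904 ≈ 366.5, so N ≈ 276 × 366.5 = 101154.

101000 deer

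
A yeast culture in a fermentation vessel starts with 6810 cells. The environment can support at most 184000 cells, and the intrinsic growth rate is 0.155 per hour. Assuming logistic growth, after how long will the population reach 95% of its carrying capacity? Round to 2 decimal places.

A = (K − N₀)/N₀ = (184000 − 6810)/6810 = 26.019.
Solve 184000/(1 + 26.019·e^(−0.155t)) = 174800: 1 + 26.019·e^(−0.155t) = 1.0526, so e^(−0.155t) = 0.00202281.
−0.155·t = ln(0.00202281) = -6.2033, so t = 6.2033/0.155 = 40.021.

40.02 hours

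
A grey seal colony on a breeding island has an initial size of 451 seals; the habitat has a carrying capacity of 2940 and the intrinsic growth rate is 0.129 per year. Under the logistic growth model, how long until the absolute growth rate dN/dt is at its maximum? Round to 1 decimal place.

13.2 years

Logistic growth is fastest at N = K/2 = 1470.
A = (K − N₀)/N₀ = 5.5188. Set K/(1 + A·e^(−rt)) = K/2 → A·e^(−rt) = 1.
e^(−0.129t) = 1/5.5188 = 0.181197, so t = ln(5.5188)/0.129 = 1.7082/0.129 = 13.242.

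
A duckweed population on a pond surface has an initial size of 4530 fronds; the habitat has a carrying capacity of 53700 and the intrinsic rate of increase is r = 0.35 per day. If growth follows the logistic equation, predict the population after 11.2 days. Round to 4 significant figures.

A = (K − N₀)/N₀ = (53700 − 4530)/4530 = 10.854.
N(t) = K/(1 + A·e^(−rt)) = 53700/(1 + 10.854×e^(−0.35×11.2)).
e^(−3.92) = 0.019841; denominator = 1 + 10.854×0.019841 = 1.2154.
N = 53700/1.2154 = 44184.4.

44180 fronds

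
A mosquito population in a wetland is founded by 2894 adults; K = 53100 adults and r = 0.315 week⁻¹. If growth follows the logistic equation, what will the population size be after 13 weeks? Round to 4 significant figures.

A = (K − N₀)/N₀ = (53100 − 2894)/2894 = 17.348.
N(t) = K/(1 + A·e^(−rt)) = 53100/(1 + 17.348×e^(−0.315×13)).
e^(−4.095) = 0.016656; denominator = 1 + 17.348×0.016656 = 1.2889.
N = 53100/1.2889 = 41196.4.

41200 adults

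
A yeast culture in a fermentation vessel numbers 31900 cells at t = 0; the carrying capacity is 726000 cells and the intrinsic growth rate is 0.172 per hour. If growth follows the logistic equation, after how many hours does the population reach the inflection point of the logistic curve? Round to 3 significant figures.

Logistic growth is fastest at N = K/2 = 363000.
A = (K − N₀)/N₀ = 21.759. Set K/(1 + A·e^(−rt)) = K/2 → A·e^(−rt) = 1.
e^(−0.172t) = 1/21.759 = 0.0459588, so t = ln(21.759)/0.172 = 3.08/0.172 = 17.907.

17.9 hours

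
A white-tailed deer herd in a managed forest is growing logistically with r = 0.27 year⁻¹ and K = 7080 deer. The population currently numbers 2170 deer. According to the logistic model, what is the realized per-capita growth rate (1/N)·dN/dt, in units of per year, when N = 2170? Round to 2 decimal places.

(1/N)·dN/dt = r(1 − N/K) = 0.27 × (1 − 2170/7080).
= 0.27 × 0.6935 = 0.18725.

0.19 per year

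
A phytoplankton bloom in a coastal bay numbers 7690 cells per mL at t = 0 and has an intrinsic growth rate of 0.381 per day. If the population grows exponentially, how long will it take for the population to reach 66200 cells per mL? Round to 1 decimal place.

5.7 days

Set N₀·e^(rt) = 66200: e^(0.381·t) = 66200/7690 = 8.6086.
0.381·t = ln(8.6086) = 2.1528, so t = 2.1528/0.381 = 5.6503.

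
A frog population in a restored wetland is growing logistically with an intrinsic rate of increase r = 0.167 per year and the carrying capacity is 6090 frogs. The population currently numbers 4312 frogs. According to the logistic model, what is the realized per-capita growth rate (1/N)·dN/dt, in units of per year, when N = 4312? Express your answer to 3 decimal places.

0.049 per year

(1/N)·dN/dt = r(1 − N/K) = 0.167 × (1 − 4312/6090).
= 0.167 × 0.29195 = 0.048756.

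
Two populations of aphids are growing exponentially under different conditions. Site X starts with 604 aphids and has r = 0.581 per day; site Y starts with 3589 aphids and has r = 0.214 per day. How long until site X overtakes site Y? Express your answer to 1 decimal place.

4.9 days

Set 604·e^(0.581t) = 3589·e^(0.214t).
e^((0.581 − 0.214)t) = 3589/604 → e^(0.367·t) = 5.9421.
0.367·t = ln(5.9421) = 1.7821, so t = 1.7821/0.367 = 4.8557.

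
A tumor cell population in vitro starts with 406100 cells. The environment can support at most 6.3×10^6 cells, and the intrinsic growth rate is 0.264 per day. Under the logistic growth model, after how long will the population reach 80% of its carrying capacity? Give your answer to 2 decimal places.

15.38 days

A = (K − N₀)/N₀ = (6.3×10^6 − 406100)/406100 = 14.513.
Solve 6.3×10^6/(1 + 14.513·e^(−0.264t)) = 5.04×10^6: 1 + 14.513·e^(−0.264t) = 1.25, so e^(−0.264t) = 0.0172254.
−0.264·t = ln(0.0172254) = -4.0614, so t = 4.0614/0.264 = 15.384.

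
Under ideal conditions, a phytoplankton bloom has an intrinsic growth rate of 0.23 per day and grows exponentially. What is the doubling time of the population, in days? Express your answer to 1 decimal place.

Doubling time t_d = ln(2)/r = 0.6931/0.23 = 3.0137.

3.0 days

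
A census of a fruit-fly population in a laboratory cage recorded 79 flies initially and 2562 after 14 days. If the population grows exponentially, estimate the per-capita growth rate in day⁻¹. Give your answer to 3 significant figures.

0.249 per day

From N(t) = N₀·e^(rt): e^(r·14) = 2562/79 = 32.43.
r·14 = ln(32.43) = 3.4791, so r = 3.4791/14 = 0.24851.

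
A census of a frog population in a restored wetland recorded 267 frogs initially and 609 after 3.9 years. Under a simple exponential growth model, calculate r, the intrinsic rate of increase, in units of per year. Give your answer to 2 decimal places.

0.21 per year

From N(t) = N₀·e^(rt): e^(r·3.9) = 609/267 = 2.2809.
r·3.9 = ln(2.2809) = 0.82457, so r = 0.82457/3.9 = 0.21143.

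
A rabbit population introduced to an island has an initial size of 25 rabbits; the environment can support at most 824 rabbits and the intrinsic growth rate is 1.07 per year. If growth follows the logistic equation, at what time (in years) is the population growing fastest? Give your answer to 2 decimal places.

Logistic growth is fastest at N = K/2 = 412.
A = (K − N₀)/N₀ = 31.96. Set K/(1 + A·e^(−rt)) = K/2 → A·e^(−rt) = 1.
e^(−1.07t) = 1/31.96 = 0.0312891, so t = ln(31.96)/1.07 = 3.4645/1.07 = 3.2378.

3.24 years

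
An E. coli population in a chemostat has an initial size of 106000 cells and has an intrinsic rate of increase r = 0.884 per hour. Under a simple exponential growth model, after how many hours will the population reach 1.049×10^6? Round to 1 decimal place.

2.6 hours

Set N₀·e^(rt) = 1.049×10^6: e^(0.884·t) = 1.049×10^6/106000 = 9.8962.
0.884·t = ln(9.8962) = 2.2922, so t = 2.2922/0.884 = 2.5929.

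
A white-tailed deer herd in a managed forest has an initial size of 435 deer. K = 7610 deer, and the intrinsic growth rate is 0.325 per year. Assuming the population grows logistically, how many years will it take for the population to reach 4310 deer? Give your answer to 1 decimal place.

A = (K − N₀)/N₀ = (7610 − 435)/435 = 16.494.
Solve 7610/(1 + 16.494·e^(−0.325t)) = 4310: 1 + 16.494·e^(−0.325t) = 1.7657, so e^(−0.325t) = 0.0464199.
−0.325·t = ln(0.0464199) = -3.07, so t = 3.07/0.325 = 9.4462.

9.4 years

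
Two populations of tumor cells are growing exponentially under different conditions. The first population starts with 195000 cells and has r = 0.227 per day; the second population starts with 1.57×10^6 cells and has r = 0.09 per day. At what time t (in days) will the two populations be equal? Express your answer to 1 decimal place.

15.2 days

Set 195000·e^(0.227t) = 1.57×10^6·e^(0.09t).
e^((0.227 − 0.09)t) = 1.57×10^6/195000 → e^(0.137·t) = 8.0513.
0.137·t = ln(8.0513) = 2.0858, so t = 2.0858/0.137 = 15.225.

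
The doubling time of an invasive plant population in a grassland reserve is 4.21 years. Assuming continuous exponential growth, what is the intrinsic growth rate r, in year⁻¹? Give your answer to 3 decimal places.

0.165 per year

r = ln(2)/t_d = 0.6931/4.21 = 0.16464.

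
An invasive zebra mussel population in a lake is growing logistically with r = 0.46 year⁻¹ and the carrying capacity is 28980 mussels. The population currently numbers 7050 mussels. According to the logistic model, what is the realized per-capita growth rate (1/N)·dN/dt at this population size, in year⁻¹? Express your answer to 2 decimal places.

(1/N)·dN/dt = r(1 − N/K) = 0.46 × (1 − 7050/28980).
= 0.46 × 0.75673 = 0.3481.

0.35 per year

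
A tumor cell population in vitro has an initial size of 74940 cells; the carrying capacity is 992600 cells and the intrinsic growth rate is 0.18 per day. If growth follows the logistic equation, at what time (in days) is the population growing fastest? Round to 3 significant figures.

Logistic growth is fastest at N = K/2 = 496300.
A = (K − N₀)/N₀ = 12.245. Set K/(1 + A·e^(−rt)) = K/2 → A·e^(−rt) = 1.
e^(−0.18t) = 1/12.245 = 0.0816642, so t = ln(12.245)/0.18 = 2.5051/0.18 = 13.917.

13.9 days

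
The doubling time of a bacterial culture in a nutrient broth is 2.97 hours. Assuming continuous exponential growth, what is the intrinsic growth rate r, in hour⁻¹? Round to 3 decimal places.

0.233 per hour

r = ln(2)/t_d = 0.6931/2.97 = 0.23338.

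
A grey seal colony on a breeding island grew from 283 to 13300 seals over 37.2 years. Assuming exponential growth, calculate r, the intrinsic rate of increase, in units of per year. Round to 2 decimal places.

From N(t) = N₀·e^(rt): e^(r·37.2) = 13300/283 = 46.996.
r·37.2 = ln(46.996) = 3.8501, so r = 3.8501/37.2 = 0.1035.

0.10 per year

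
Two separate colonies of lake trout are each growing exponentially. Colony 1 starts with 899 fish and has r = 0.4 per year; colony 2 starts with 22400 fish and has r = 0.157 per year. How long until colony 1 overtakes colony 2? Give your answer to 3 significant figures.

13.2 years

Set 899·e^(0.4t) = 22400·e^(0.157t).
e^((0.4 − 0.157)t) = 22400/899 → e^(0.243·t) = 24.917.
0.243·t = ln(24.917) = 3.2155, so t = 3.2155/0.243 = 13.233.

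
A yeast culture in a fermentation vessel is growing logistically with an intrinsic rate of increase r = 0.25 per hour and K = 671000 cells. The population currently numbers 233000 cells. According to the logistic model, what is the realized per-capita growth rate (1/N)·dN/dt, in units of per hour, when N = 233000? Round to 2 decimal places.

(1/N)·dN/dt = r(1 − N/K) = 0.25 × (1 − 233000/671000).
= 0.25 × 0.65276 = 0.16319.

0.16 per hour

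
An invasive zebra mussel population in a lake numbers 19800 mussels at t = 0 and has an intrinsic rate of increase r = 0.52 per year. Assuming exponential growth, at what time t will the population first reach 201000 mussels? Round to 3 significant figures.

4.46 years

Set N₀·e^(rt) = 201000: e^(0.52·t) = 201000/19800 = 10.152.
0.52·t = ln(10.152) = 2.3176, so t = 2.3176/0.52 = 4.457.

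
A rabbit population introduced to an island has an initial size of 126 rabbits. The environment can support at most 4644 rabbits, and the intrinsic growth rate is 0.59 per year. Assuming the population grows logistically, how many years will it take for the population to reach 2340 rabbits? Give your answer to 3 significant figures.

6.09 years

A = (K − N₀)/N₀ = (4644 − 126)/126 = 35.857.
Solve 4644/(1 + 35.857·e^(−0.59t)) = 2340: 1 + 35.857·e^(−0.59t) = 1.9846, so e^(−0.59t) = 0.0274594.
−0.59·t = ln(0.0274594) = -3.595, so t = 3.595/0.59 = 6.0933.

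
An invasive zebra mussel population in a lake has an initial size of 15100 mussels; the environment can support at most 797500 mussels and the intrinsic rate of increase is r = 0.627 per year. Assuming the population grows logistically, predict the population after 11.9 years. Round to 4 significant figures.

A = (K − N₀)/N₀ = (797500 − 15100)/15100 = 51.815.
N(t) = K/(1 + A·e^(−rt)) = 797500/(1 + 51.815×e^(−0.627×11.9)).
e^(−7.461) = 0.00057491; denominator = 1 + 51.815×0.00057491 = 1.0298.
N = 797500/1.0298 = 774431.

774400 mussels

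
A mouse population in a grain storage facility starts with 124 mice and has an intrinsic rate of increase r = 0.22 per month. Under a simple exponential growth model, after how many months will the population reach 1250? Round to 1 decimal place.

10.5 months

Set N₀·e^(rt) = 1250: e^(0.22·t) = 1250/124 = 10.081.
0.22·t = ln(10.081) = 2.3106, so t = 2.3106/0.22 = 10.503.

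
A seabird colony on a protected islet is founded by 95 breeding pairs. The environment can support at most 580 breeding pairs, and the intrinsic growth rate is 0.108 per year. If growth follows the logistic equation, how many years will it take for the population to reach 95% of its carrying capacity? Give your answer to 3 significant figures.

A = (K − N₀)/N₀ = (580 − 95)/95 = 5.1053.
Solve 580/(1 + 5.1053·e^(−0.108t)) = 551: 1 + 5.1053·e^(−0.108t) = 1.0526, so e^(−0.108t) = 0.0103093.
−0.108·t = ln(0.0103093) = -4.5747, so t = 4.5747/0.108 = 42.358.

42.4 years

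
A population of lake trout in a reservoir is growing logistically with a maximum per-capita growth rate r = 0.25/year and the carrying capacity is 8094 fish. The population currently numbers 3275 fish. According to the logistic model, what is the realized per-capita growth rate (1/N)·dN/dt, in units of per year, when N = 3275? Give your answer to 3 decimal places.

0.149 per year

(1/N)·dN/dt = r(1 − N/K) = 0.25 × (1 − 3275/8094).
= 0.25 × 0.59538 = 0.14884.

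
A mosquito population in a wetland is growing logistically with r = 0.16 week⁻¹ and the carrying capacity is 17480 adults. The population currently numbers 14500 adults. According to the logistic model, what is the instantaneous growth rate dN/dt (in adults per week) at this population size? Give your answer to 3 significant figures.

396 adults per week

dN/dt = rN(1 − N/K) = 0.16 × 14500 × (1 − 14500/17480).
1 − 14500/17480 = 0.17048; dN/dt = 0.16 × 14500 × 0.17048 = 395.51.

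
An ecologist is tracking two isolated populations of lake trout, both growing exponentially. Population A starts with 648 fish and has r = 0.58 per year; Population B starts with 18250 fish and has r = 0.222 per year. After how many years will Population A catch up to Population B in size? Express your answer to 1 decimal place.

Set 648·e^(0.58t) = 18250·e^(0.222t).
e^((0.58 − 0.222)t) = 18250/648 → e^(0.358·t) = 28.164.
0.358·t = ln(28.164) = 3.338, so t = 3.338/0.358 = 9.3241.

9.3 years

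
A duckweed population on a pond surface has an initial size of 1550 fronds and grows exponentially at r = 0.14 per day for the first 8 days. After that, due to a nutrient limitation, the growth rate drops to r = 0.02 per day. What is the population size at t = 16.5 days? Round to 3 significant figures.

5630 fronds

Phase 1: N(8) = 1550·e^(0.14×8) = 1550·e^1.12 = 4750.52.
Phase 2 runs for 16.5 − 8 = 8.5 days at r = 0.02.
N(16.5) = 4750.52·e^(0.02×8.5) = 4750.52·e^0.17 = 5630.82.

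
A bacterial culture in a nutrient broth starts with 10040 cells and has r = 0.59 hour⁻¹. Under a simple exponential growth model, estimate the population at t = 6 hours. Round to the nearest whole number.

N(t) = N₀·e^(rt) = 10040 × e^(0.59×6) = 10040 × e^3.54.
e^3.54 ≈ 34.467, so N ≈ 10040 × 34.467 = 346048.

346048 cells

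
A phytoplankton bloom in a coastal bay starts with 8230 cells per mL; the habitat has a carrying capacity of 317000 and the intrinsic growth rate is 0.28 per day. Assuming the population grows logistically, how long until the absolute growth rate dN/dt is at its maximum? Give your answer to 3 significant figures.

Logistic growth is fastest at N = K/2 = 158500.
A = (K − N₀)/N₀ = 37.518. Set K/(1 + A·e^(−rt)) = K/2 → A·e^(−rt) = 1.
e^(−0.28t) = 1/37.518 = 0.0266541, so t = ln(37.518)/0.28 = 3.6248/0.28 = 12.946.

12.9 days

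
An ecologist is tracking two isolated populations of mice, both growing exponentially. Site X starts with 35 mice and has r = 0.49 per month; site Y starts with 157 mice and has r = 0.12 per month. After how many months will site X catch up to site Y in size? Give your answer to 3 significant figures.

4.06 months

Set 35·e^(0.49t) = 157·e^(0.12t).
e^((0.49 − 0.12)t) = 157/35 → e^(0.37·t) = 4.4857.
0.37·t = ln(4.4857) = 1.5009, so t = 1.5009/0.37 = 4.0565.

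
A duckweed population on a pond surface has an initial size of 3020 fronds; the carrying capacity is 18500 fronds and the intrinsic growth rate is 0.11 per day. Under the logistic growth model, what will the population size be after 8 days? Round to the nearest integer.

A = (K − N₀)/N₀ = (18500 − 3020)/3020 = 5.1258.
N(t) = K/(1 + A·e^(−rt)) = 18500/(1 + 5.1258×e^(−0.11×8)).
e^(−0.88) = 0.41478; denominator = 1 + 5.1258×0.41478 = 3.1261.
N = 18500/3.1261 = 5917.91.

5918 fronds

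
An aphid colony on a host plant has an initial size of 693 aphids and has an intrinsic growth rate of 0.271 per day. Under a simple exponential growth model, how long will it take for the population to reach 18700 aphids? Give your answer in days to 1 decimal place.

12.2 days

Set N₀·e^(rt) = 18700: e^(0.271·t) = 18700/693 = 26.984.
0.271·t = ln(26.984) = 3.2952, so t = 3.2952/0.271 = 12.16.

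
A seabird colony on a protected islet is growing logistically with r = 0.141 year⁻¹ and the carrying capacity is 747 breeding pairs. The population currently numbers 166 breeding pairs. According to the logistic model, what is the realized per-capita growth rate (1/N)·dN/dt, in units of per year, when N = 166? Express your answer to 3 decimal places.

0.110 per year

(1/N)·dN/dt = r(1 − N/K) = 0.141 × (1 − 166/747).
= 0.141 × 0.77778 = 0.10967.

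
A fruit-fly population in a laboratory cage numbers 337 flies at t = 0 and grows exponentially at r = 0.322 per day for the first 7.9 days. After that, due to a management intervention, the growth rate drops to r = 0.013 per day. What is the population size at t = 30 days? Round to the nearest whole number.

Phase 1: N(7.9) = 337·e^(0.322×7.9) = 337·e^2.544 = 4289.32.
Phase 2 runs for 30 − 7.9 = 22.1 days at r = 0.013.
N(30) = 4289.32·e^(0.013×22.1) = 4289.32·e^0.2873 = 5716.91.

5717 flies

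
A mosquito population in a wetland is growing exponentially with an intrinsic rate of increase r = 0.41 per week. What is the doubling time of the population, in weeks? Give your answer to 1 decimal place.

1.7 weeks

Doubling time t_d = ln(2)/r = 0.6931/0.41 = 1.6906.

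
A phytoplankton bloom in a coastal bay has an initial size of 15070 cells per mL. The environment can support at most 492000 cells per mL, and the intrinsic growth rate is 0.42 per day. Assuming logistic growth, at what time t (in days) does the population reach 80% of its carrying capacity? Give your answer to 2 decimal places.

A = (K − N₀)/N₀ = (492000 − 15070)/15070 = 31.648.
Solve 492000/(1 + 31.648·e^(−0.42t)) = 393600: 1 + 31.648·e^(−0.42t) = 1.25, so e^(−0.42t) = 0.00789948.
−0.42·t = ln(0.00789948) = -4.841, so t = 4.841/0.42 = 11.526.

11.53 days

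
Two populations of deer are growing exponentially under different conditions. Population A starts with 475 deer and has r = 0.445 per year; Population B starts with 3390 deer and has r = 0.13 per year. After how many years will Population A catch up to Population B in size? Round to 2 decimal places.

6.24 years

Set 475·e^(0.445t) = 3390·e^(0.13t).
e^((0.445 − 0.13)t) = 3390/475 → e^(0.315·t) = 7.1368.
0.315·t = ln(7.1368) = 1.9653, so t = 1.9653/0.315 = 6.239.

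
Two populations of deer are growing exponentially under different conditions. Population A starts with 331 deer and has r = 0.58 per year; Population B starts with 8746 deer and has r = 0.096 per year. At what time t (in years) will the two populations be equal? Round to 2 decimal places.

Set 331·e^(0.58t) = 8746·e^(0.096t).
e^((0.58 − 0.096)t) = 8746/331 → e^(0.484·t) = 26.423.
0.484·t = ln(26.423) = 3.2742, so t = 3.2742/0.484 = 6.7649.

6.76 years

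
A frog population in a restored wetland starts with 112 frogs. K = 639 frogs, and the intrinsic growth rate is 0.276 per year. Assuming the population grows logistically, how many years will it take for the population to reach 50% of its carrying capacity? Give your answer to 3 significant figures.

5.61 years

A = (K − N₀)/N₀ = (639 − 112)/112 = 4.7054.
Solve 639/(1 + 4.7054·e^(−0.276t)) = 319.5: 1 + 4.7054·e^(−0.276t) = 2, so e^(−0.276t) = 0.212524.
−0.276·t = ln(0.212524) = -1.5487, so t = 1.5487/0.276 = 5.6112.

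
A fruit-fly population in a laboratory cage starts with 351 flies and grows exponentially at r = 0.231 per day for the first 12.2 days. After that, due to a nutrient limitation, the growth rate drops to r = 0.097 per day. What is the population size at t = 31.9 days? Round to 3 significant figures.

39700 flies

Phase 1: N(12.2) = 351·e^(0.231×12.2) = 351·e^2.818 = 5878.08.
Phase 2 runs for 31.9 − 12.2 = 19.7 days at r = 0.097.
N(31.9) = 5878.08·e^(0.097×19.7) = 5878.08·e^1.911 = 39731.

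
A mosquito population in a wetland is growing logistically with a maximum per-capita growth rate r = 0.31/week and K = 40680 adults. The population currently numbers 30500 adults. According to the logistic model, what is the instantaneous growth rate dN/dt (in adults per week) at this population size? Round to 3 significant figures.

2370 adults per week

dN/dt = rN(1 − N/K) = 0.31 × 30500 × (1 − 30500/40680).
1 − 30500/40680 = 0.25025; dN/dt = 0.31 × 30500 × 0.25025 = 2366.1.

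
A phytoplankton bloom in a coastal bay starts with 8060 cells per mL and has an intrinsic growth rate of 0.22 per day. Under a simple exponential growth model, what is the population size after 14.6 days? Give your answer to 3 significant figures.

N(t) = N₀·e^(rt) = 8060 × e^(0.22×14.6) = 8060 × e^3.212.
e^3.212 ≈ 24.829, so N ≈ 8060 × 24.829 = 200119.

200000 cells per mL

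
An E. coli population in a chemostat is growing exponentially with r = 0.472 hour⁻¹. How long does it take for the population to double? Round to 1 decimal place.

1.5 hours

Doubling time t_d = ln(2)/r = 0.6931/0.472 = 1.4685.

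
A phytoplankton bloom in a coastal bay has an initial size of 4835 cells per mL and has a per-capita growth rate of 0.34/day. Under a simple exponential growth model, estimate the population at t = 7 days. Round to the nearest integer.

N(t) = N₀·e^(rt) = 4835 × e^(0.34×7) = 4835 × e^2.38.
e^2.38 ≈ 10.805, so N ≈ 4835 × 10.805 = 52241.7.

52242 cells per mL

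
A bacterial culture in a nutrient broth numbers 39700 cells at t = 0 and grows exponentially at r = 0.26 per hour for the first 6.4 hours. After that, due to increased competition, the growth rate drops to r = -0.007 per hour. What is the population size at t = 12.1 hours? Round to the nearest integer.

Phase 1: N(6.4) = 39700·e^(0.26×6.4) = 39700·e^1.664 = 209631.
Phase 2 runs for 12.1 − 6.4 = 5.7 hours at r = -0.007.
N(12.1) = 209631·e^(-0.007×5.7) = 209631·e^-0.0399 = 201432.

201432 cells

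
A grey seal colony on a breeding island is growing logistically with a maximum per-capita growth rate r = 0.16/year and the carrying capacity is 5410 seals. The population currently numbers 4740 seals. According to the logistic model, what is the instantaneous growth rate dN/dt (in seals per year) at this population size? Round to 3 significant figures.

dN/dt = rN(1 − N/K) = 0.16 × 4740 × (1 − 4740/5410).
1 − 4740/5410 = 0.12384; dN/dt = 0.16 × 4740 × 0.12384 = 93.924.

93.9 seals per year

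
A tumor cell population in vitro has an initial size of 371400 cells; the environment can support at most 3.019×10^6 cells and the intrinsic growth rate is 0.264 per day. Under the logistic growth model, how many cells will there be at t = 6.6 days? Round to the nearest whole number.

1342832 cells

A = (K − N₀)/N₀ = (3.019×10^6 − 371400)/371400 = 7.1287.
N(t) = K/(1 + A·e^(−rt)) = 3.019×10^6/(1 + 7.1287×e^(−0.264×6.6)).
e^(−1.742) = 0.1751; denominator = 1 + 7.1287×0.1751 = 2.2482.
N = 3.019×10^6/2.2482 = 1.342832×10^6.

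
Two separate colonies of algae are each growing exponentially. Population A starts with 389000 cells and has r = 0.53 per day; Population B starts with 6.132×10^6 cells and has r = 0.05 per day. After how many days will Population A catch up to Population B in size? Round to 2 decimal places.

Set 389000·e^(0.53t) = 6.132×10^6·e^(0.05t).
e^((0.53 − 0.05)t) = 6.132×10^6/389000 → e^(0.48·t) = 15.763.
0.48·t = ln(15.763) = 2.7577, so t = 2.7577/0.48 = 5.7452.

5.75 days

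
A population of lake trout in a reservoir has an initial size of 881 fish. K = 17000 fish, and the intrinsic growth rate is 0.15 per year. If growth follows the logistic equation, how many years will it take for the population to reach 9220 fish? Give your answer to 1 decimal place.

20.5 years

A = (K − N₀)/N₀ = (17000 − 881)/881 = 18.296.
Solve 17000/(1 + 18.296·e^(−0.15t)) = 9220: 1 + 18.296·e^(−0.15t) = 1.8438, so e^(−0.15t) = 0.0461197.
−0.15·t = ln(0.0461197) = -3.0765, so t = 3.0765/0.15 = 20.51.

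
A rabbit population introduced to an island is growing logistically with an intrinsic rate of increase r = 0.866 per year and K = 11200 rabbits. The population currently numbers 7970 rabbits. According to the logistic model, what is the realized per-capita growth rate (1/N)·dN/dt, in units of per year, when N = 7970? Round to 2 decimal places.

(1/N)·dN/dt = r(1 − N/K) = 0.866 × (1 − 7970/11200).
= 0.866 × 0.28839 = 0.24975.

0.25 per year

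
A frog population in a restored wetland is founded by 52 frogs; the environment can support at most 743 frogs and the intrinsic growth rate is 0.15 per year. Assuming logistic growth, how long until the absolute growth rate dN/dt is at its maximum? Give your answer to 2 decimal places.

Logistic growth is fastest at N = K/2 = 371.5.
A = (K − N₀)/N₀ = 13.288. Set K/(1 + A·e^(−rt)) = K/2 → A·e^(−rt) = 1.
e^(−0.15t) = 1/13.288 = 0.0752533, so t = ln(13.288)/0.15 = 2.5869/0.15 = 17.246.

17.25 years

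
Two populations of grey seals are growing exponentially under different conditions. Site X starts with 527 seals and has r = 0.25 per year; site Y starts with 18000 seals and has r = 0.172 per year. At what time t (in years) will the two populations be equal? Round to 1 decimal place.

Set 527·e^(0.25t) = 18000·e^(0.172t).
e^((0.25 − 0.172)t) = 18000/527 → e^(0.078·t) = 34.156.
0.078·t = ln(34.156) = 3.5309, so t = 3.5309/0.078 = 45.268.

45.3 years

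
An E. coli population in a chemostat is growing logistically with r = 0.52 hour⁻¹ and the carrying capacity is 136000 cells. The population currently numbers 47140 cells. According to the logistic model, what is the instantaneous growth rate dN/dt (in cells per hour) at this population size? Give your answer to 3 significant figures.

16000 cells per hour

dN/dt = rN(1 − N/K) = 0.52 × 47140 × (1 − 47140/136000).
1 − 47140/136000 = 0.65338; dN/dt = 0.52 × 47140 × 0.65338 = 16016.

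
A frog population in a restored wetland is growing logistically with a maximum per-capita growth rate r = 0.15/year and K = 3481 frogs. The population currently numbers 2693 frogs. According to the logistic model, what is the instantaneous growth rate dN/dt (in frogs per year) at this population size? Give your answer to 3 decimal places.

dN/dt = rN(1 − N/K) = 0.15 × 2693 × (1 − 2693/3481).
1 − 2693/3481 = 0.22637; dN/dt = 0.15 × 2693 × 0.22637 = 91.443.

91.443 frogs per year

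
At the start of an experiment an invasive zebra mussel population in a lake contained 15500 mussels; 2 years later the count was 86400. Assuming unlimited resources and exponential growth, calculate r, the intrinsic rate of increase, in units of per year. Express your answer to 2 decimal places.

From N(t) = N₀·e^(rt): e^(r·2) = 86400/15500 = 5.5742.
r·2 = ln(5.5742) = 1.7181, so r = 1.7181/2 = 0.85907.

0.86 per year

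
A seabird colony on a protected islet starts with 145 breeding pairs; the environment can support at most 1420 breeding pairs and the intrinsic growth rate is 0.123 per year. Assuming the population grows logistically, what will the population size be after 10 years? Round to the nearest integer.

A = (K − N₀)/N₀ = (1420 − 145)/145 = 8.7931.
N(t) = K/(1 + A·e^(−rt)) = 1420/(1 + 8.7931×e^(−0.123×10)).
e^(−1.23) = 0.29229; denominator = 1 + 8.7931×0.29229 = 3.5702.
N = 1420/3.5702 = 397.741.

398 breeding pairs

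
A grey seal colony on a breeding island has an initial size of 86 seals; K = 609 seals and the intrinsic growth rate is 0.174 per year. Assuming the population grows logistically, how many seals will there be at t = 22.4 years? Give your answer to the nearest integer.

542 seals

A = (K − N₀)/N₀ = (609 − 86)/86 = 6.0814.
N(t) = K/(1 + A·e^(−rt)) = 609/(1 + 6.0814×e^(−0.174×22.4)).
e^(−3.898) = 0.020291; denominator = 1 + 6.0814×0.020291 = 1.1234.
N = 609/1.1234 = 542.107.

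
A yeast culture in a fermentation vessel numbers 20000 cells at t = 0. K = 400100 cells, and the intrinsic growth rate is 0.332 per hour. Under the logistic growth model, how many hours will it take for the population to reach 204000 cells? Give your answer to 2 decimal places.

A = (K − N₀)/N₀ = (400100 − 20000)/20000 = 19.005.
Solve 400100/(1 + 19.005·e^(−0.332t)) = 204000: 1 + 19.005·e^(−0.332t) = 1.9613, so e^(−0.332t) = 0.0505801.
−0.332·t = ln(0.0505801) = -2.9842, so t = 2.9842/0.332 = 8.9885.

8.99 hours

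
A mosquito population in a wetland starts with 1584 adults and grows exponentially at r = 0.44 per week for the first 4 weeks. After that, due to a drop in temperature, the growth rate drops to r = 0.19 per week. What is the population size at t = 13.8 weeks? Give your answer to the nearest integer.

Phase 1: N(4) = 1584·e^(0.44×4) = 1584·e^1.76 = 9206.9.
Phase 2 runs for 13.8 − 4 = 9.8 weeks at r = 0.19.
N(13.8) = 9206.9·e^(0.19×9.8) = 9206.9·e^1.862 = 59261.1.

59261 adults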